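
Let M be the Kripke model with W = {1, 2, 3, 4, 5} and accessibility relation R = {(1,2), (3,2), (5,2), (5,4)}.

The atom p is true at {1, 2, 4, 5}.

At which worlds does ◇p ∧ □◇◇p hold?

1: ◇p is T, □◇◇p is F. ✗
2: ◇p is F, □◇◇p is T. ✗
3: ◇p is T, □◇◇p is F. ✗
4: ◇p is F, □◇◇p is T. ✗
5: ◇p is T, □◇◇p is F. ✗

∅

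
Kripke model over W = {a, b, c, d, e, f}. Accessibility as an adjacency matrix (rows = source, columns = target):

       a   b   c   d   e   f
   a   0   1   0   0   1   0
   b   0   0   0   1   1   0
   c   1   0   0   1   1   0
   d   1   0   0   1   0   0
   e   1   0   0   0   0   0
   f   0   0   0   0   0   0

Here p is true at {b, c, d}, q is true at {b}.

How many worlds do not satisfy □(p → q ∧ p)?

a: successors {b, e}; p → q ∧ p there: b:T, e:T. ✓
b: successors {d, e}; p → q ∧ p there: d:F, e:T. ✗
c: successors {a, d, e}; p → q ∧ p there: a:T, d:F, e:T. ✗
d: successors {a, d}; p → q ∧ p there: a:T, d:F. ✗
e: successors {a}; p → q ∧ p there: a:T. ✓
f: no successors, so □(p → q ∧ p) holds vacuously. ✓
Satisfying worlds: {a, e, f}.
So □(p → q ∧ p) fails at the other 3 worlds.

3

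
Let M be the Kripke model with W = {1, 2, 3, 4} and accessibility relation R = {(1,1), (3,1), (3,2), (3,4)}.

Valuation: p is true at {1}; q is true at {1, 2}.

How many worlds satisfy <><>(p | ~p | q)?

2

1: successors {1}; <>(p | ~p | q) there: 1:T. ✓
2: no successors, so <><>(p | ~p | q) fails. ✗
3: successors {1, 2, 4}; <>(p | ~p | q) there: 1:T, 2:F, 4:F. ✓
4: no successors, so <><>(p | ~p | q) fails. ✗
Satisfying worlds: {1, 3}.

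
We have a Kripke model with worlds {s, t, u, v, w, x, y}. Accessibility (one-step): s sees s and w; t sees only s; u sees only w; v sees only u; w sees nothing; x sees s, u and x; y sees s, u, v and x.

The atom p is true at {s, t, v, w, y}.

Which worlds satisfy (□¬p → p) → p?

{s, t, v, w, y}

s: □¬p → p is T, p is T. ✓
t: □¬p → p is T, p is T. ✓
u: □¬p → p is T, p is F. ✗
v: □¬p → p is T, p is T. ✓
w: □¬p → p is T, p is T. ✓
x: □¬p → p is T, p is F. ✗
y: □¬p → p is T, p is T. ✓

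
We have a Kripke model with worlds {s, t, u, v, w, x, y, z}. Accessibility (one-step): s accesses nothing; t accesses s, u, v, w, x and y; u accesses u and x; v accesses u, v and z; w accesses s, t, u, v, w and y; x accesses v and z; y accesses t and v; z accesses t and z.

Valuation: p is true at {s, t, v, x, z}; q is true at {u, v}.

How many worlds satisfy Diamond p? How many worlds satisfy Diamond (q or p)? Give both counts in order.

7 and 7

For Diamond p:
s: no successors, so Diamond p fails. ✗
t: successors {s, u, v, w, x, y}; p there: s:T, u:F, v:T, w:F, x:T, y:F. ✓
u: successors {u, x}; p there: u:F, x:T. ✓
v: successors {u, v, z}; p there: u:F, v:T, z:T. ✓
w: successors {s, t, u, v, w, y}; p there: s:T, t:T, u:F, v:T, w:F, y:F. ✓
x: successors {v, z}; p there: v:T, z:T. ✓
y: successors {t, v}; p there: t:T, v:T. ✓
z: successors {t, z}; p there: t:T, z:T. ✓
— 7 worlds.
For Diamond (q or p):
s: no successors, so Diamond (q or p) fails. ✗
t: successors {s, u, v, w, x, y}; q or p there: s:T, u:T, v:T, w:F, x:T, y:F. ✓
u: successors {u, x}; q or p there: u:T, x:T. ✓
v: successors {u, v, z}; q or p there: u:T, v:T, z:T. ✓
w: successors {s, t, u, v, w, y}; q or p there: s:T, t:T, u:T, v:T, w:F, y:F. ✓
x: successors {v, z}; q or p there: v:T, z:T. ✓
y: successors {t, v}; q or p there: t:T, v:T. ✓
z: successors {t, z}; q or p there: t:T, z:T. ✓
— 7 worlds.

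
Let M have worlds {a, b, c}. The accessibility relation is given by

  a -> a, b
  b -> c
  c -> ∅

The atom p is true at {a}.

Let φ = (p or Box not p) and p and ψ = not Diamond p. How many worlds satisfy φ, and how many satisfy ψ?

For (p or Box not p) and p:
a: p or Box not p is T, p is T. ✓
b: p or Box not p is T, p is F. ✗
c: p or Box not p is T, p is F. ✗
— 1 world.
For not Diamond p:
a: Diamond p is T. ✗
b: Diamond p is F. ✓
c: Diamond p is F. ✓
— 2 worlds.

1 and 2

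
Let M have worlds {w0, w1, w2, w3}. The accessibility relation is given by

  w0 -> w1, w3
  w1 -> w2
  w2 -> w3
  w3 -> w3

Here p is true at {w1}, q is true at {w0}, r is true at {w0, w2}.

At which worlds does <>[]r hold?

{w0}

w0: successors {w1, w3}; []r there: w1:T, w3:F. ✓
w1: successors {w2}; []r there: w2:F. ✗
w2: successors {w3}; []r there: w3:F. ✗
w3: successors {w3}; []r there: w3:F. ✗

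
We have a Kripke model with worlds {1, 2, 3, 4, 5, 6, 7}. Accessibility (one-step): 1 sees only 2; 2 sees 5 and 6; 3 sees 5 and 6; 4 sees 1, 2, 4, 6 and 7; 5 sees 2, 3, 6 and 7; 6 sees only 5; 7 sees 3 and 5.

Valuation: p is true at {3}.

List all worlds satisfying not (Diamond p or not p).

{3}

1: Diamond p or not p is T. ✗
2: Diamond p or not p is T. ✗
3: Diamond p or not p is F. ✓
4: Diamond p or not p is T. ✗
5: Diamond p or not p is T. ✗
6: Diamond p or not p is T. ✗
7: Diamond p or not p is T. ✗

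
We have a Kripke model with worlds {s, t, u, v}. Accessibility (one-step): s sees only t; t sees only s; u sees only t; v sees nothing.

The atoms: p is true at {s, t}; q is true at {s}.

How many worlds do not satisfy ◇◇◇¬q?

2

s: successors {t}; ◇◇¬q there: t:T. ✓
t: successors {s}; ◇◇¬q there: s:F. ✗
u: successors {t}; ◇◇¬q there: t:T. ✓
v: no successors, so ◇◇◇¬q fails. ✗
Satisfying worlds: {s, u}.
So ◇◇◇¬q fails at the other 2 worlds.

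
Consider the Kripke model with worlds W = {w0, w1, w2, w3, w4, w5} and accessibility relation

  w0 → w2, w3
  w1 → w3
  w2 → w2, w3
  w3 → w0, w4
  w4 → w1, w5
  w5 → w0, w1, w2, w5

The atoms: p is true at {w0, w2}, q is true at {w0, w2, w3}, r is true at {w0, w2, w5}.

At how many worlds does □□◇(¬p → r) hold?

w0: successors {w2, w3}; □◇(¬p → r) there: w2:T, w3:T. ✓
w1: successors {w3}; □◇(¬p → r) there: w3:T. ✓
w2: successors {w2, w3}; □◇(¬p → r) there: w2:T, w3:T. ✓
w3: successors {w0, w4}; □◇(¬p → r) there: w0:T, w4:F. ✗
w4: successors {w1, w5}; □◇(¬p → r) there: w1:T, w5:F. ✗
w5: successors {w0, w1, w2, w5}; □◇(¬p → r) there: w0:T, w1:T, w2:T, w5:F. ✗
Satisfying worlds: {w0, w1, w2}.

3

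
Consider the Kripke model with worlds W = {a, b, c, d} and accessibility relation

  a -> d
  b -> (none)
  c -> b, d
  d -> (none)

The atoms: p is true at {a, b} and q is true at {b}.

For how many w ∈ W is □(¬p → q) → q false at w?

a: □(¬p → q) is F, q is F. ✓
b: □(¬p → q) is T, q is T. ✓
c: □(¬p → q) is F, q is F. ✓
d: □(¬p → q) is T, q is F. ✗
Satisfying worlds: {a, b, c}.
So □(¬p → q) → q fails at the other 1 world.

1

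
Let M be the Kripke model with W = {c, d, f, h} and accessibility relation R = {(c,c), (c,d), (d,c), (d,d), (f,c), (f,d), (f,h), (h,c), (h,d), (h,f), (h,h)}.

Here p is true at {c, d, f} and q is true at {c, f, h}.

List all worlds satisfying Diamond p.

c: successors {c, d}; p there: c:T, d:T. ✓
d: successors {c, d}; p there: c:T, d:T. ✓
f: successors {c, d, h}; p there: c:T, d:T, h:F. ✓
h: successors {c, d, f, h}; p there: c:T, d:T, f:T, h:F. ✓

{c, d, f, h}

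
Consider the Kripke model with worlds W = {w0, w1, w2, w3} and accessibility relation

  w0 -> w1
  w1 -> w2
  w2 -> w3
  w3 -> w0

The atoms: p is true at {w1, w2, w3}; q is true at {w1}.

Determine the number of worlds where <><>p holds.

w0: successors {w1}; <>p there: w1:T. ✓
w1: successors {w2}; <>p there: w2:T. ✓
w2: successors {w3}; <>p there: w3:F. ✗
w3: successors {w0}; <>p there: w0:T. ✓
Satisfying worlds: {w0, w1, w3}.

3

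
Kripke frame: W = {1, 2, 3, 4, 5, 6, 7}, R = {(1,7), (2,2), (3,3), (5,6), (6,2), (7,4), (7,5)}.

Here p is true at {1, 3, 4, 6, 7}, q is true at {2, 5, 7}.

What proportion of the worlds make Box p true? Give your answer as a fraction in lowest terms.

4/7

1: successors {7}; p there: 7:T. ✓
2: successors {2}; p there: 2:F. ✗
3: successors {3}; p there: 3:T. ✓
4: no successors, so Box p holds vacuously. ✓
5: successors {6}; p there: 6:T. ✓
6: successors {2}; p there: 2:F. ✗
7: successors {4, 5}; p there: 4:T, 5:F. ✗
That's 4 of 7 worlds, so 4/7.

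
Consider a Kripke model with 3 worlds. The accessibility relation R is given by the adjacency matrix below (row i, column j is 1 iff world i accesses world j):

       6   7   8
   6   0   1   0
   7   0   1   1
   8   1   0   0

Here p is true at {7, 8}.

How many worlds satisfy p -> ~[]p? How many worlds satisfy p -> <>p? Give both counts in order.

For p -> ~[]p:
6: p is F, ~[]p is F. ✓
7: p is T, ~[]p is F. ✗
8: p is T, ~[]p is T. ✓
— 2 worlds.
For p -> <>p:
6: p is F, <>p is T. ✓
7: p is T, <>p is T. ✓
8: p is T, <>p is F. ✗
— 2 worlds.

2 and 2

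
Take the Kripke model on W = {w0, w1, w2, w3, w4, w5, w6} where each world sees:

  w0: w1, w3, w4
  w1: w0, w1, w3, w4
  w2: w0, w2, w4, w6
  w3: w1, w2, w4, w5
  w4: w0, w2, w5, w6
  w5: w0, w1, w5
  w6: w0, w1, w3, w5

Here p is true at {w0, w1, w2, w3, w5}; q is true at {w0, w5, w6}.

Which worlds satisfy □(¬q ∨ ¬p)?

w0: successors {w1, w3, w4}; ¬q ∨ ¬p there: w1:T, w3:T, w4:T. ✓
w1: successors {w0, w1, w3, w4}; ¬q ∨ ¬p there: w0:F, w1:T, w3:T, w4:T. ✗
w2: successors {w0, w2, w4, w6}; ¬q ∨ ¬p there: w0:F, w2:T, w4:T, w6:T. ✗
w3: successors {w1, w2, w4, w5}; ¬q ∨ ¬p there: w1:T, w2:T, w4:T, w5:F. ✗
w4: successors {w0, w2, w5, w6}; ¬q ∨ ¬p there: w0:F, w2:T, w5:F, w6:T. ✗
w5: successors {w0, w1, w5}; ¬q ∨ ¬p there: w0:F, w1:T, w5:F. ✗
w6: successors {w0, w1, w3, w5}; ¬q ∨ ¬p there: w0:F, w1:T, w3:T, w5:F. ✗

{w0}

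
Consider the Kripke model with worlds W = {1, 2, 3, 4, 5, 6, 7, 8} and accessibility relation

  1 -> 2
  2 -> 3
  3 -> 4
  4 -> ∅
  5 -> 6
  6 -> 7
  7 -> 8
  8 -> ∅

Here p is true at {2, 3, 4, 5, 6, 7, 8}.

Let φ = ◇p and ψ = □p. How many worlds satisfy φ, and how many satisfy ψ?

6 and 8

For ◇p:
1: successors {2}; p there: 2:T. ✓
2: successors {3}; p there: 3:T. ✓
3: successors {4}; p there: 4:T. ✓
4: no successors, so ◇p fails. ✗
5: successors {6}; p there: 6:T. ✓
6: successors {7}; p there: 7:T. ✓
7: successors {8}; p there: 8:T. ✓
8: no successors, so ◇p fails. ✗
— 6 worlds.
For □p:
1: successors {2}; p there: 2:T. ✓
2: successors {3}; p there: 3:T. ✓
3: successors {4}; p there: 4:T. ✓
4: no successors, so □p holds vacuously. ✓
5: successors {6}; p there: 6:T. ✓
6: successors {7}; p there: 7:T. ✓
7: successors {8}; p there: 8:T. ✓
8: no successors, so □p holds vacuously. ✓
— 8 worlds.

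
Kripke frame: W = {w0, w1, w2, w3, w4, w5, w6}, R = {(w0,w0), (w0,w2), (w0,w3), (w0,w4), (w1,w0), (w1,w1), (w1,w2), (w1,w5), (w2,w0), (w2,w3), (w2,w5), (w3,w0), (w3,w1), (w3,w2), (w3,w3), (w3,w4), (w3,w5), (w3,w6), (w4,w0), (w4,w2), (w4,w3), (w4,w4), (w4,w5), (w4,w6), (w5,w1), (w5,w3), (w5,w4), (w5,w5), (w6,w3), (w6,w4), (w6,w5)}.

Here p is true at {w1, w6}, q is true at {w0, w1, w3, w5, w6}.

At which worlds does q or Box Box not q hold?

w0: q is T, Box Box not q is F. ✓
w1: q is T, Box Box not q is F. ✓
w2: q is F, Box Box not q is F. ✗
w3: q is T, Box Box not q is F. ✓
w4: q is F, Box Box not q is F. ✗
w5: q is T, Box Box not q is F. ✓
w6: q is T, Box Box not q is F. ✓

{w0, w1, w3, w5, w6}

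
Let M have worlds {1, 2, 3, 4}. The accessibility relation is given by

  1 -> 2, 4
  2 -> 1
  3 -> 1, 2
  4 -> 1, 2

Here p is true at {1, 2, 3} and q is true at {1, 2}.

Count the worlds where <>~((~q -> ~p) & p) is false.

3

1: successors {2, 4}; ~((~q -> ~p) & p) there: 2:F, 4:T. ✓
2: successors {1}; ~((~q -> ~p) & p) there: 1:F. ✗
3: successors {1, 2}; ~((~q -> ~p) & p) there: 1:F, 2:F. ✗
4: successors {1, 2}; ~((~q -> ~p) & p) there: 1:F, 2:F. ✗
Satisfying worlds: {1}.
So <>~((~q -> ~p) & p) fails at the other 3 worlds.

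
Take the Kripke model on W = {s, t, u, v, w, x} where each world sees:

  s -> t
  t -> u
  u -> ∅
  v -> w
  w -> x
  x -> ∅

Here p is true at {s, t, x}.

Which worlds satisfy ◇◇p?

s: successors {t}; ◇p there: t:F. ✗
t: successors {u}; ◇p there: u:F. ✗
u: no successors, so ◇◇p fails. ✗
v: successors {w}; ◇p there: w:T. ✓
w: successors {x}; ◇p there: x:F. ✗
x: no successors, so ◇◇p fails. ✗

{v}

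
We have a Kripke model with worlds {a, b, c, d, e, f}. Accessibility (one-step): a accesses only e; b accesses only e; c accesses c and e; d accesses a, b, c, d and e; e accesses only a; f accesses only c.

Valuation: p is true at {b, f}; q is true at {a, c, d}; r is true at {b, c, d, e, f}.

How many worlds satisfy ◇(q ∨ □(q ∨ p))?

a: successors {e}; q ∨ □(q ∨ p) there: e:T. ✓
b: successors {e}; q ∨ □(q ∨ p) there: e:T. ✓
c: successors {c, e}; q ∨ □(q ∨ p) there: c:T, e:T. ✓
d: successors {a, b, c, d, e}; q ∨ □(q ∨ p) there: a:T, b:F, c:T, d:T, e:T. ✓
e: successors {a}; q ∨ □(q ∨ p) there: a:T. ✓
f: successors {c}; q ∨ □(q ∨ p) there: c:T. ✓
Satisfying worlds: {a, b, c, d, e, f}.

6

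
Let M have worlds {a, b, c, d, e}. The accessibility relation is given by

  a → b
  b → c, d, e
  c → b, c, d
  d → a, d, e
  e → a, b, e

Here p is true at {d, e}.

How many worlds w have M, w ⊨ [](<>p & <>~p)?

a: successors {b}; <>p & <>~p there: b:T. ✓
b: successors {c, d, e}; <>p & <>~p there: c:T, d:T, e:T. ✓
c: successors {b, c, d}; <>p & <>~p there: b:T, c:T, d:T. ✓
d: successors {a, d, e}; <>p & <>~p there: a:F, d:T, e:T. ✗
e: successors {a, b, e}; <>p & <>~p there: a:F, b:T, e:T. ✗
Satisfying worlds: {a, b, c}.

3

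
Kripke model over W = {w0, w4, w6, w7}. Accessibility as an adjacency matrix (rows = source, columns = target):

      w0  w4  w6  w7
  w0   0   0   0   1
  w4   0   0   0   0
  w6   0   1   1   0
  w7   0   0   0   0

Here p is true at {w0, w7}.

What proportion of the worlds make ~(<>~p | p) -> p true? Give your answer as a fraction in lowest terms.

3/4

w0: ~(<>~p | p) is F, p is T. ✓
w4: ~(<>~p | p) is T, p is F. ✗
w6: ~(<>~p | p) is F, p is F. ✓
w7: ~(<>~p | p) is F, p is T. ✓
That's 3 of 4 worlds, so 3/4.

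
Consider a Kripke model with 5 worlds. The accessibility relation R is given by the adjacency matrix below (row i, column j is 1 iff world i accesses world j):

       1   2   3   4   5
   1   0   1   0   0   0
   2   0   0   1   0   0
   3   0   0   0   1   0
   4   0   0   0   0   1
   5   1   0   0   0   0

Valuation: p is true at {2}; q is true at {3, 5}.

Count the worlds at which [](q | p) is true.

3

1: successors {2}; q | p there: 2:T. ✓
2: successors {3}; q | p there: 3:T. ✓
3: successors {4}; q | p there: 4:F. ✗
4: successors {5}; q | p there: 5:T. ✓
5: successors {1}; q | p there: 1:F. ✗
Satisfying worlds: {1, 2, 4}.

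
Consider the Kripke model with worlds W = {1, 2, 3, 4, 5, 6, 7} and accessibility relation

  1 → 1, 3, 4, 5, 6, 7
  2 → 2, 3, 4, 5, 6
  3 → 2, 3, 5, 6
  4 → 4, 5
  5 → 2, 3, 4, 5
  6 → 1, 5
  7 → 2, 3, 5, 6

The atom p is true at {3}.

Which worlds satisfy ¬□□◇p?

1: □□◇p is F. ✓
2: □□◇p is F. ✓
3: □□◇p is F. ✓
4: □□◇p is F. ✓
5: □□◇p is F. ✓
6: □□◇p is F. ✓
7: □□◇p is F. ✓

{1, 2, 3, 4, 5, 6, 7}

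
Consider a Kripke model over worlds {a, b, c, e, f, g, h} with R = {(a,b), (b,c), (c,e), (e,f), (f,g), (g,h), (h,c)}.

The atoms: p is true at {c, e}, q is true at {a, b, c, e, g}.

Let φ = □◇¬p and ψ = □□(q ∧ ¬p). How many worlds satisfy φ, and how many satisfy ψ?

For □◇¬p:
a: successors {b}; ◇¬p there: b:F. ✗
b: successors {c}; ◇¬p there: c:F. ✗
c: successors {e}; ◇¬p there: e:T. ✓
e: successors {f}; ◇¬p there: f:T. ✓
f: successors {g}; ◇¬p there: g:T. ✓
g: successors {h}; ◇¬p there: h:F. ✗
h: successors {c}; ◇¬p there: c:F. ✗
— 3 worlds.
For □□(q ∧ ¬p):
a: successors {b}; □(q ∧ ¬p) there: b:F. ✗
b: successors {c}; □(q ∧ ¬p) there: c:F. ✗
c: successors {e}; □(q ∧ ¬p) there: e:F. ✗
e: successors {f}; □(q ∧ ¬p) there: f:T. ✓
f: successors {g}; □(q ∧ ¬p) there: g:F. ✗
g: successors {h}; □(q ∧ ¬p) there: h:F. ✗
h: successors {c}; □(q ∧ ¬p) there: c:F. ✗
— 1 world.

3 and 1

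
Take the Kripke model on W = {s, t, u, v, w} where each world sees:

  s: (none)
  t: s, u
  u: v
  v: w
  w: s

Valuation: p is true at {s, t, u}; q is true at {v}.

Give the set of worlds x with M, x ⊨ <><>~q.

s: no successors, so <><>~q fails. ✗
t: successors {s, u}; <>~q there: s:F, u:F. ✗
u: successors {v}; <>~q there: v:T. ✓
v: successors {w}; <>~q there: w:T. ✓
w: successors {s}; <>~q there: s:F. ✗

{u, v}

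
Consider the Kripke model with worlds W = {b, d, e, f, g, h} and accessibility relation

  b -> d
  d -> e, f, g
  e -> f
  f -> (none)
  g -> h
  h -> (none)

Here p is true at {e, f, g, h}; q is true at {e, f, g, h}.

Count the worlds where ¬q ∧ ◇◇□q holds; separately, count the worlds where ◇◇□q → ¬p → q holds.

2 and 4

For ¬q ∧ ◇◇□q:
b: ¬q is T, ◇◇□q is T. ✓
d: ¬q is T, ◇◇□q is T. ✓
e: ¬q is F, ◇◇□q is F. ✗
f: ¬q is F, ◇◇□q is F. ✗
g: ¬q is F, ◇◇□q is F. ✗
h: ¬q is F, ◇◇□q is F. ✗
— 2 worlds.
For ◇◇□q → ¬p → q:
b: ◇◇□q is T, ¬p → q is F. ✗
d: ◇◇□q is T, ¬p → q is F. ✗
e: ◇◇□q is F, ¬p → q is T. ✓
f: ◇◇□q is F, ¬p → q is T. ✓
g: ◇◇□q is F, ¬p → q is T. ✓
h: ◇◇□q is F, ¬p → q is T. ✓
— 4 worlds.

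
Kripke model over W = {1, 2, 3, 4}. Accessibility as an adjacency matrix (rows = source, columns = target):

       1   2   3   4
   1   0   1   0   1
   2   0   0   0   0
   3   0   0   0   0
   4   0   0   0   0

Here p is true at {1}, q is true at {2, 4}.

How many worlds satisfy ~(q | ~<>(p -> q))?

1: q | ~<>(p -> q) is F. ✓
2: q | ~<>(p -> q) is T. ✗
3: q | ~<>(p -> q) is T. ✗
4: q | ~<>(p -> q) is T. ✗
Satisfying worlds: {1}.

1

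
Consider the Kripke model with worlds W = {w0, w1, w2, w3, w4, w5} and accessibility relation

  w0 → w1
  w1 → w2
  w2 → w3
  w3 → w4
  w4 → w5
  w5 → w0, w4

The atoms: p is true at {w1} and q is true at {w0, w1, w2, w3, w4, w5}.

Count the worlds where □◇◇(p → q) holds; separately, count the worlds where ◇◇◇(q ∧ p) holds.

6 and 1

For □◇◇(p → q):
w0: successors {w1}; ◇◇(p → q) there: w1:T. ✓
w1: successors {w2}; ◇◇(p → q) there: w2:T. ✓
w2: successors {w3}; ◇◇(p → q) there: w3:T. ✓
w3: successors {w4}; ◇◇(p → q) there: w4:T. ✓
w4: successors {w5}; ◇◇(p → q) there: w5:T. ✓
w5: successors {w0, w4}; ◇◇(p → q) there: w0:T, w4:T. ✓
— 6 worlds.
For ◇◇◇(q ∧ p):
w0: successors {w1}; ◇◇(q ∧ p) there: w1:F. ✗
w1: successors {w2}; ◇◇(q ∧ p) there: w2:F. ✗
w2: successors {w3}; ◇◇(q ∧ p) there: w3:F. ✗
w3: successors {w4}; ◇◇(q ∧ p) there: w4:F. ✗
w4: successors {w5}; ◇◇(q ∧ p) there: w5:T. ✓
w5: successors {w0, w4}; ◇◇(q ∧ p) there: w0:F, w4:F. ✗
— 1 world.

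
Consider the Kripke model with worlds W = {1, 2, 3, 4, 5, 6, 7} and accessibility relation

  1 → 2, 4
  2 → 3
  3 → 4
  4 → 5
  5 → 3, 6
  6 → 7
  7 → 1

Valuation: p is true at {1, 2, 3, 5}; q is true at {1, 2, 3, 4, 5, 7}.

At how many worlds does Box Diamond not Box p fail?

1: successors {2, 4}; Diamond not Box p there: 2:T, 4:T. ✓
2: successors {3}; Diamond not Box p there: 3:F. ✗
3: successors {4}; Diamond not Box p there: 4:T. ✓
4: successors {5}; Diamond not Box p there: 5:T. ✓
5: successors {3, 6}; Diamond not Box p there: 3:F, 6:F. ✗
6: successors {7}; Diamond not Box p there: 7:T. ✓
7: successors {1}; Diamond not Box p there: 1:F. ✗
Satisfying worlds: {1, 3, 4, 6}.
So Box Diamond not Box p fails at the other 3 worlds.

3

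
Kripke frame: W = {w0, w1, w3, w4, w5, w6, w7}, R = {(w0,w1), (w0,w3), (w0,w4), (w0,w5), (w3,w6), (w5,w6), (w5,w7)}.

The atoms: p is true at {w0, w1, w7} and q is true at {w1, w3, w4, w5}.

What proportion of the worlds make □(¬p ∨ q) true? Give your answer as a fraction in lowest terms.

w0: successors {w1, w3, w4, w5}; ¬p ∨ q there: w1:T, w3:T, w4:T, w5:T. ✓
w1: no successors, so □(¬p ∨ q) holds vacuously. ✓
w3: successors {w6}; ¬p ∨ q there: w6:T. ✓
w4: no successors, so □(¬p ∨ q) holds vacuously. ✓
w5: successors {w6, w7}; ¬p ∨ q there: w6:T, w7:F. ✗
w6: no successors, so □(¬p ∨ q) holds vacuously. ✓
w7: no successors, so □(¬p ∨ q) holds vacuously. ✓
That's 6 of 7 worlds, so 6/7.

6/7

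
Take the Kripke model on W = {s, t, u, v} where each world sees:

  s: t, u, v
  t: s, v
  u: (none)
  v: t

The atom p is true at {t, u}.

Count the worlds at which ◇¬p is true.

s: successors {t, u, v}; ¬p there: t:F, u:F, v:T. ✓
t: successors {s, v}; ¬p there: s:T, v:T. ✓
u: no successors, so ◇¬p fails. ✗
v: successors {t}; ¬p there: t:F. ✗
Satisfying worlds: {s, t}.

2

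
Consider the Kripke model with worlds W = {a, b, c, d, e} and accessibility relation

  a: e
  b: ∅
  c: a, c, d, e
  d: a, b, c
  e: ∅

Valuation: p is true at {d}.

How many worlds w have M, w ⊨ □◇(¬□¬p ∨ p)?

2

a: successors {e}; ◇(¬□¬p ∨ p) there: e:F. ✗
b: no successors, so □◇(¬□¬p ∨ p) holds vacuously. ✓
c: successors {a, c, d, e}; ◇(¬□¬p ∨ p) there: a:F, c:T, d:T, e:F. ✗
d: successors {a, b, c}; ◇(¬□¬p ∨ p) there: a:F, b:F, c:T. ✗
e: no successors, so □◇(¬□¬p ∨ p) holds vacuously. ✓
Satisfying worlds: {b, e}.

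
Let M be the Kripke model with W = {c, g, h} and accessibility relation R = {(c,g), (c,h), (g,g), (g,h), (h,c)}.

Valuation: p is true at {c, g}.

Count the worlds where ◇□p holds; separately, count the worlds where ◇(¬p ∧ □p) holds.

For ◇□p:
c: successors {g, h}; □p there: g:F, h:T. ✓
g: successors {g, h}; □p there: g:F, h:T. ✓
h: successors {c}; □p there: c:F. ✗
— 2 worlds.
For ◇(¬p ∧ □p):
c: successors {g, h}; ¬p ∧ □p there: g:F, h:T. ✓
g: successors {g, h}; ¬p ∧ □p there: g:F, h:T. ✓
h: successors {c}; ¬p ∧ □p there: c:F. ✗
— 2 worlds.

2 and 2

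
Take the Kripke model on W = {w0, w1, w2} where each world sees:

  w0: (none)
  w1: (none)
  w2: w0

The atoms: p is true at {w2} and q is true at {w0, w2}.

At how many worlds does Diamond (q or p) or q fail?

w0: Diamond (q or p) is F, q is T. ✓
w1: Diamond (q or p) is F, q is F. ✗
w2: Diamond (q or p) is T, q is T. ✓
Satisfying worlds: {w0, w2}.
So Diamond (q or p) or q fails at the other 1 world.

1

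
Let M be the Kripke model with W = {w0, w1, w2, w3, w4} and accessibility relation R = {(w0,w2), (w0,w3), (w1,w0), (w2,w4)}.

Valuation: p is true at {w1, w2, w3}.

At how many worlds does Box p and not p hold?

w0: Box p is T, not p is T. ✓
w1: Box p is F, not p is F. ✗
w2: Box p is F, not p is F. ✗
w3: Box p is T, not p is F. ✗
w4: Box p is T, not p is T. ✓
Satisfying worlds: {w0, w4}.

2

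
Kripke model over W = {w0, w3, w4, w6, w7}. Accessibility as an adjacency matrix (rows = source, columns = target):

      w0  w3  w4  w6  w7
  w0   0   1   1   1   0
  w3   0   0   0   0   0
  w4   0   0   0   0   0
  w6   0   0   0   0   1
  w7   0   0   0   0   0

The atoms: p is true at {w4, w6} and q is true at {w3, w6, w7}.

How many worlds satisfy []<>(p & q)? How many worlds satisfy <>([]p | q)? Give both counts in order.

For []<>(p & q):
w0: successors {w3, w4, w6}; <>(p & q) there: w3:F, w4:F, w6:F. ✗
w3: no successors, so []<>(p & q) holds vacuously. ✓
w4: no successors, so []<>(p & q) holds vacuously. ✓
w6: successors {w7}; <>(p & q) there: w7:F. ✗
w7: no successors, so []<>(p & q) holds vacuously. ✓
— 3 worlds.
For <>([]p | q):
w0: successors {w3, w4, w6}; []p | q there: w3:T, w4:T, w6:T. ✓
w3: no successors, so <>([]p | q) fails. ✗
w4: no successors, so <>([]p | q) fails. ✗
w6: successors {w7}; []p | q there: w7:T. ✓
w7: no successors, so <>([]p | q) fails. ✗
— 2 worlds.

3 and 2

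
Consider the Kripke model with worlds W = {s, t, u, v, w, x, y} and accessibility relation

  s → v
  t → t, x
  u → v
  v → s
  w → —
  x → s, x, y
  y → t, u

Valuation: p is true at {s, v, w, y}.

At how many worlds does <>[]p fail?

2

s: successors {v}; []p there: v:T. ✓
t: successors {t, x}; []p there: t:F, x:F. ✗
u: successors {v}; []p there: v:T. ✓
v: successors {s}; []p there: s:T. ✓
w: no successors, so <>[]p fails. ✗
x: successors {s, x, y}; []p there: s:T, x:F, y:F. ✓
y: successors {t, u}; []p there: t:F, u:T. ✓
Satisfying worlds: {s, u, v, x, y}.
So <>[]p fails at the other 2 worlds.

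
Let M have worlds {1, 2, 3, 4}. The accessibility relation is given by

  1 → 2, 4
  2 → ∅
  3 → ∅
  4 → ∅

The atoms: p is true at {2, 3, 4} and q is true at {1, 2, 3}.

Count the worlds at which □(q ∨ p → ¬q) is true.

1: successors {2, 4}; q ∨ p → ¬q there: 2:F, 4:T. ✗
2: no successors, so □(q ∨ p → ¬q) holds vacuously. ✓
3: no successors, so □(q ∨ p → ¬q) holds vacuously. ✓
4: no successors, so □(q ∨ p → ¬q) holds vacuously. ✓
Satisfying worlds: {2, 3, 4}.

3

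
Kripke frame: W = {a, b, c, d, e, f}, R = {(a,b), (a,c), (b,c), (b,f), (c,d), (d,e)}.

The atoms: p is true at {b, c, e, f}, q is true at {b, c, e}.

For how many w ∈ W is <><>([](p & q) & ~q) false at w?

4

a: successors {b, c}; <>([](p & q) & ~q) there: b:T, c:T. ✓
b: successors {c, f}; <>([](p & q) & ~q) there: c:T, f:F. ✓
c: successors {d}; <>([](p & q) & ~q) there: d:F. ✗
d: successors {e}; <>([](p & q) & ~q) there: e:F. ✗
e: no successors, so <><>([](p & q) & ~q) fails. ✗
f: no successors, so <><>([](p & q) & ~q) fails. ✗
Satisfying worlds: {a, b}.
So <><>([](p & q) & ~q) fails at the other 4 worlds.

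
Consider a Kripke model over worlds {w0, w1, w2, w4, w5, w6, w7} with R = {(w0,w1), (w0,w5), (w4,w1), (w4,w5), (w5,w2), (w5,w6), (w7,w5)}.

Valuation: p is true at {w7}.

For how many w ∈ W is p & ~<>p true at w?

1

w0: p is F, ~<>p is T. ✗
w1: p is F, ~<>p is T. ✗
w2: p is F, ~<>p is T. ✗
w4: p is F, ~<>p is T. ✗
w5: p is F, ~<>p is T. ✗
w6: p is F, ~<>p is T. ✗
w7: p is T, ~<>p is T. ✓
Satisfying worlds: {w7}.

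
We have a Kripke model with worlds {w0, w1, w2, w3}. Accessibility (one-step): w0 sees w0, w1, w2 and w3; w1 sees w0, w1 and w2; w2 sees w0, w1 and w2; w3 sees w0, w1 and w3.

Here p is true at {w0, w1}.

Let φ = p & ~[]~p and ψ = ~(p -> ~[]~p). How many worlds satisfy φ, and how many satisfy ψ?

2 and 0

For p & ~[]~p:
w0: p is T, ~[]~p is T. ✓
w1: p is T, ~[]~p is T. ✓
w2: p is F, ~[]~p is T. ✗
w3: p is F, ~[]~p is T. ✗
— 2 worlds.
For ~(p -> ~[]~p):
w0: p -> ~[]~p is T. ✗
w1: p -> ~[]~p is T. ✗
w2: p -> ~[]~p is T. ✗
w3: p -> ~[]~p is T. ✗
— 0 worlds.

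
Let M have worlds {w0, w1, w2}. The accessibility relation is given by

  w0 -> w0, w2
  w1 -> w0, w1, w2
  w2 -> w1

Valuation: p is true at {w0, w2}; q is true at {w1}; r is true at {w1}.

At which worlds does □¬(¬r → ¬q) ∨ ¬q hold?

{w0, w2}

w0: □¬(¬r → ¬q) is F, ¬q is T. ✓
w1: □¬(¬r → ¬q) is F, ¬q is F. ✗
w2: □¬(¬r → ¬q) is F, ¬q is T. ✓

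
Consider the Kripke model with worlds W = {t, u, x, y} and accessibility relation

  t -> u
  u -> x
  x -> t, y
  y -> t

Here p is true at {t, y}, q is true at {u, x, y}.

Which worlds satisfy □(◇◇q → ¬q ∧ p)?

{y}

t: successors {u}; ◇◇q → ¬q ∧ p there: u:F. ✗
u: successors {x}; ◇◇q → ¬q ∧ p there: x:F. ✗
x: successors {t, y}; ◇◇q → ¬q ∧ p there: t:T, y:F. ✗
y: successors {t}; ◇◇q → ¬q ∧ p there: t:T. ✓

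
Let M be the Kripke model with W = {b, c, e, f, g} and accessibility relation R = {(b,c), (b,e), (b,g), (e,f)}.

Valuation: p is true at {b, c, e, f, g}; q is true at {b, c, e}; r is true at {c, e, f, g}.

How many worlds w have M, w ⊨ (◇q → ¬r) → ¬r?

b: ◇q → ¬r is T, ¬r is T. ✓
c: ◇q → ¬r is T, ¬r is F. ✗
e: ◇q → ¬r is T, ¬r is F. ✗
f: ◇q → ¬r is T, ¬r is F. ✗
g: ◇q → ¬r is T, ¬r is F. ✗
Satisfying worlds: {b}.

1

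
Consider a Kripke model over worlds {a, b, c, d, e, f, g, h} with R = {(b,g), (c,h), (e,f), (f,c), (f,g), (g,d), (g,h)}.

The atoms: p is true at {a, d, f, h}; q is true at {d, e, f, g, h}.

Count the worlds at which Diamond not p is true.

a: no successors, so Diamond not p fails. ✗
b: successors {g}; not p there: g:T. ✓
c: successors {h}; not p there: h:F. ✗
d: no successors, so Diamond not p fails. ✗
e: successors {f}; not p there: f:F. ✗
f: successors {c, g}; not p there: c:T, g:T. ✓
g: successors {d, h}; not p there: d:F, h:F. ✗
h: no successors, so Diamond not p fails. ✗
Satisfying worlds: {b, f}.

2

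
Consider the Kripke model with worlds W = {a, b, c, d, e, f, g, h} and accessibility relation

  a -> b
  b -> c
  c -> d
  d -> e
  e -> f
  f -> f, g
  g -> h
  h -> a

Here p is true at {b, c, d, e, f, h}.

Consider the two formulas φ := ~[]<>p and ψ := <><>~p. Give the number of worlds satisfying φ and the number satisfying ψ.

1 and 3

For ~[]<>p:
a: []<>p is T. ✗
b: []<>p is T. ✗
c: []<>p is T. ✗
d: []<>p is T. ✗
e: []<>p is T. ✗
f: []<>p is T. ✗
g: []<>p is F. ✓
h: []<>p is T. ✗
— 1 world.
For <><>~p:
a: successors {b}; <>~p there: b:F. ✗
b: successors {c}; <>~p there: c:F. ✗
c: successors {d}; <>~p there: d:F. ✗
d: successors {e}; <>~p there: e:F. ✗
e: successors {f}; <>~p there: f:T. ✓
f: successors {f, g}; <>~p there: f:T, g:F. ✓
g: successors {h}; <>~p there: h:T. ✓
h: successors {a}; <>~p there: a:F. ✗
— 3 worlds.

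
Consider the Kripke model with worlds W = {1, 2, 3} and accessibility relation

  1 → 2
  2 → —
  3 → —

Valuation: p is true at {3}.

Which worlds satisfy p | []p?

{2, 3}

1: p is F, []p is F. ✗
2: p is F, []p is T. ✓
3: p is T, []p is T. ✓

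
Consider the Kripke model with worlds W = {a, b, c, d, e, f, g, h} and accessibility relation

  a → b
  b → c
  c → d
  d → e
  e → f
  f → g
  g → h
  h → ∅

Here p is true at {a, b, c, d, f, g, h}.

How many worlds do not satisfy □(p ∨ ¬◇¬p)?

0

a: successors {b}; p ∨ ¬◇¬p there: b:T. ✓
b: successors {c}; p ∨ ¬◇¬p there: c:T. ✓
c: successors {d}; p ∨ ¬◇¬p there: d:T. ✓
d: successors {e}; p ∨ ¬◇¬p there: e:T. ✓
e: successors {f}; p ∨ ¬◇¬p there: f:T. ✓
f: successors {g}; p ∨ ¬◇¬p there: g:T. ✓
g: successors {h}; p ∨ ¬◇¬p there: h:T. ✓
h: no successors, so □(p ∨ ¬◇¬p) holds vacuously. ✓
Satisfying worlds: {a, b, c, d, e, f, g, h}.
So □(p ∨ ¬◇¬p) fails at the other 0 worlds.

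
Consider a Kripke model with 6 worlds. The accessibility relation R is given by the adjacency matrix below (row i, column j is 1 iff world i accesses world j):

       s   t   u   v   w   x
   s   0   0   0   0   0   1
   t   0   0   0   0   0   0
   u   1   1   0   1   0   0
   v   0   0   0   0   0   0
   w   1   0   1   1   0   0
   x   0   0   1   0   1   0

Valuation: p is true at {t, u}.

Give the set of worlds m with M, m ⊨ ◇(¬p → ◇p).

s: successors {x}; ¬p → ◇p there: x:T. ✓
t: no successors, so ◇(¬p → ◇p) fails. ✗
u: successors {s, t, v}; ¬p → ◇p there: s:F, t:T, v:F. ✓
v: no successors, so ◇(¬p → ◇p) fails. ✗
w: successors {s, u, v}; ¬p → ◇p there: s:F, u:T, v:F. ✓
x: successors {u, w}; ¬p → ◇p there: u:T, w:T. ✓

{s, u, w, x}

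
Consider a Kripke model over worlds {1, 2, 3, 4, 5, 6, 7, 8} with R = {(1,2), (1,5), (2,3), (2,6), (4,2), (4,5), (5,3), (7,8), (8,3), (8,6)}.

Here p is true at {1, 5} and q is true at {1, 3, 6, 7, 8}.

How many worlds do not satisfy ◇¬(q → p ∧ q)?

1: successors {2, 5}; ¬(q → p ∧ q) there: 2:F, 5:F. ✗
2: successors {3, 6}; ¬(q → p ∧ q) there: 3:T, 6:T. ✓
3: no successors, so ◇¬(q → p ∧ q) fails. ✗
4: successors {2, 5}; ¬(q → p ∧ q) there: 2:F, 5:F. ✗
5: successors {3}; ¬(q → p ∧ q) there: 3:T. ✓
6: no successors, so ◇¬(q → p ∧ q) fails. ✗
7: successors {8}; ¬(q → p ∧ q) there: 8:T. ✓
8: successors {3, 6}; ¬(q → p ∧ q) there: 3:T, 6:T. ✓
Satisfying worlds: {2, 5, 7, 8}.
So ◇¬(q → p ∧ q) fails at the other 4 worlds.

4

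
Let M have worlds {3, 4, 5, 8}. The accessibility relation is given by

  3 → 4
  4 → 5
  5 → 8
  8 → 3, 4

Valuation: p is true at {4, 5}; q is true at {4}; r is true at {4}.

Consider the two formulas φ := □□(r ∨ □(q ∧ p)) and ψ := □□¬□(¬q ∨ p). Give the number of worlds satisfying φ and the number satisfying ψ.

For □□(r ∨ □(q ∧ p)):
3: successors {4}; □(r ∨ □(q ∧ p)) there: 4:F. ✗
4: successors {5}; □(r ∨ □(q ∧ p)) there: 5:F. ✗
5: successors {8}; □(r ∨ □(q ∧ p)) there: 8:T. ✓
8: successors {3, 4}; □(r ∨ □(q ∧ p)) there: 3:T, 4:F. ✗
— 1 world.
For □□¬□(¬q ∨ p):
3: successors {4}; □¬□(¬q ∨ p) there: 4:F. ✗
4: successors {5}; □¬□(¬q ∨ p) there: 5:F. ✗
5: successors {8}; □¬□(¬q ∨ p) there: 8:F. ✗
8: successors {3, 4}; □¬□(¬q ∨ p) there: 3:F, 4:F. ✗
— 0 worlds.

1 and 0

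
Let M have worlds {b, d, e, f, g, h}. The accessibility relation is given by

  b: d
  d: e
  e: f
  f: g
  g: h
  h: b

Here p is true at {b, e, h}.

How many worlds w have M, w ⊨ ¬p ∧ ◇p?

2

b: ¬p is F, ◇p is F. ✗
d: ¬p is T, ◇p is T. ✓
e: ¬p is F, ◇p is F. ✗
f: ¬p is T, ◇p is F. ✗
g: ¬p is T, ◇p is T. ✓
h: ¬p is F, ◇p is T. ✗
Satisfying worlds: {d, g}.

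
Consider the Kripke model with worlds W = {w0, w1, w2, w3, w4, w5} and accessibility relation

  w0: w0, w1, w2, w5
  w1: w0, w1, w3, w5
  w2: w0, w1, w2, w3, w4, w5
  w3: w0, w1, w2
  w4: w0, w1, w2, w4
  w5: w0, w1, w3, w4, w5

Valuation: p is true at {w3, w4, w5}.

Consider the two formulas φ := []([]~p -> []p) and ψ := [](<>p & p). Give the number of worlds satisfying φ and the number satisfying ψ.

3 and 0

For []([]~p -> []p):
w0: successors {w0, w1, w2, w5}; []~p -> []p there: w0:T, w1:T, w2:T, w5:T. ✓
w1: successors {w0, w1, w3, w5}; []~p -> []p there: w0:T, w1:T, w3:F, w5:T. ✗
w2: successors {w0, w1, w2, w3, w4, w5}; []~p -> []p there: w0:T, w1:T, w2:T, w3:F, w4:T, w5:T. ✗
w3: successors {w0, w1, w2}; []~p -> []p there: w0:T, w1:T, w2:T. ✓
w4: successors {w0, w1, w2, w4}; []~p -> []p there: w0:T, w1:T, w2:T, w4:T. ✓
w5: successors {w0, w1, w3, w4, w5}; []~p -> []p there: w0:T, w1:T, w3:F, w4:T, w5:T. ✗
— 3 worlds.
For [](<>p & p):
w0: successors {w0, w1, w2, w5}; <>p & p there: w0:F, w1:F, w2:F, w5:T. ✗
w1: successors {w0, w1, w3, w5}; <>p & p there: w0:F, w1:F, w3:F, w5:T. ✗
w2: successors {w0, w1, w2, w3, w4, w5}; <>p & p there: w0:F, w1:F, w2:F, w3:F, w4:T, w5:T. ✗
w3: successors {w0, w1, w2}; <>p & p there: w0:F, w1:F, w2:F. ✗
w4: successors {w0, w1, w2, w4}; <>p & p there: w0:F, w1:F, w2:F, w4:T. ✗
w5: successors {w0, w1, w3, w4, w5}; <>p & p there: w0:F, w1:F, w3:F, w4:T, w5:T. ✗
— 0 worlds.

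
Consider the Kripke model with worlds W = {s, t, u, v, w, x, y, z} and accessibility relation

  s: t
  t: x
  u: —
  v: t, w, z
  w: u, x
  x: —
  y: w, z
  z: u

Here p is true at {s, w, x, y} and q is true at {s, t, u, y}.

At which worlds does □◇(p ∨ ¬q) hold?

s: successors {t}; ◇(p ∨ ¬q) there: t:T. ✓
t: successors {x}; ◇(p ∨ ¬q) there: x:F. ✗
u: no successors, so □◇(p ∨ ¬q) holds vacuously. ✓
v: successors {t, w, z}; ◇(p ∨ ¬q) there: t:T, w:T, z:F. ✗
w: successors {u, x}; ◇(p ∨ ¬q) there: u:F, x:F. ✗
x: no successors, so □◇(p ∨ ¬q) holds vacuously. ✓
y: successors {w, z}; ◇(p ∨ ¬q) there: w:T, z:F. ✗
z: successors {u}; ◇(p ∨ ¬q) there: u:F. ✗

{s, u, x}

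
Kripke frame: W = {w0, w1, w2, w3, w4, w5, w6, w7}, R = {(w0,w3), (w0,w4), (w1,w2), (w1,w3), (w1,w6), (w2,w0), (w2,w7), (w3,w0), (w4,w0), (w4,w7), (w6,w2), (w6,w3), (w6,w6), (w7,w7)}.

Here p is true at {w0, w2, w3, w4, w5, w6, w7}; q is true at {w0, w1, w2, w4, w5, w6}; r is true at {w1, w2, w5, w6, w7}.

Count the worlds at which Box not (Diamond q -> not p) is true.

5

w0: successors {w3, w4}; not (Diamond q -> not p) there: w3:T, w4:T. ✓
w1: successors {w2, w3, w6}; not (Diamond q -> not p) there: w2:T, w3:T, w6:T. ✓
w2: successors {w0, w7}; not (Diamond q -> not p) there: w0:T, w7:F. ✗
w3: successors {w0}; not (Diamond q -> not p) there: w0:T. ✓
w4: successors {w0, w7}; not (Diamond q -> not p) there: w0:T, w7:F. ✗
w5: no successors, so Box not (Diamond q -> not p) holds vacuously. ✓
w6: successors {w2, w3, w6}; not (Diamond q -> not p) there: w2:T, w3:T, w6:T. ✓
w7: successors {w7}; not (Diamond q -> not p) there: w7:F. ✗
Satisfying worlds: {w0, w1, w3, w5, w6}.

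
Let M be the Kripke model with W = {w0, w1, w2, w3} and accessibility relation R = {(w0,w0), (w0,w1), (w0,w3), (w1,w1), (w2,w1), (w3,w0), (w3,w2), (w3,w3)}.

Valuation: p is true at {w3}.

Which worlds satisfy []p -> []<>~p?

w0: []p is F, []<>~p is T. ✓
w1: []p is F, []<>~p is T. ✓
w2: []p is F, []<>~p is T. ✓
w3: []p is F, []<>~p is T. ✓

{w0, w1, w2, w3}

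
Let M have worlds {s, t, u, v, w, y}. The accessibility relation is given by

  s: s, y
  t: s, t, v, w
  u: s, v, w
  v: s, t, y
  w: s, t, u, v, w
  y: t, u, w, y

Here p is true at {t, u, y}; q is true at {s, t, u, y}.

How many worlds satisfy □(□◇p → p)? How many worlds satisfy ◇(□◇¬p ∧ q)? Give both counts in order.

1 and 6

For □(□◇p → p):
s: successors {s, y}; □◇p → p there: s:F, y:T. ✗
t: successors {s, t, v, w}; □◇p → p there: s:F, t:T, v:F, w:T. ✗
u: successors {s, v, w}; □◇p → p there: s:F, v:F, w:T. ✗
v: successors {s, t, y}; □◇p → p there: s:F, t:T, y:T. ✗
w: successors {s, t, u, v, w}; □◇p → p there: s:F, t:T, u:T, v:F, w:T. ✗
y: successors {t, u, w, y}; □◇p → p there: t:T, u:T, w:T, y:T. ✓
— 1 world.
For ◇(□◇¬p ∧ q):
s: successors {s, y}; □◇¬p ∧ q there: s:T, y:T. ✓
t: successors {s, t, v, w}; □◇¬p ∧ q there: s:T, t:T, v:F, w:F. ✓
u: successors {s, v, w}; □◇¬p ∧ q there: s:T, v:F, w:F. ✓
v: successors {s, t, y}; □◇¬p ∧ q there: s:T, t:T, y:T. ✓
w: successors {s, t, u, v, w}; □◇¬p ∧ q there: s:T, t:T, u:T, v:F, w:F. ✓
y: successors {t, u, w, y}; □◇¬p ∧ q there: t:T, u:T, w:F, y:T. ✓
— 6 worlds.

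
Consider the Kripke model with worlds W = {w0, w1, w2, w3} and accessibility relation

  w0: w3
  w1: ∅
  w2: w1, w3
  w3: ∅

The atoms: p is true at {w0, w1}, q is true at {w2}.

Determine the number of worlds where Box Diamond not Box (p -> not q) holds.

w0: successors {w3}; Diamond not Box (p -> not q) there: w3:F. ✗
w1: no successors, so Box Diamond not Box (p -> not q) holds vacuously. ✓
w2: successors {w1, w3}; Diamond not Box (p -> not q) there: w1:F, w3:F. ✗
w3: no successors, so Box Diamond not Box (p -> not q) holds vacuously. ✓
Satisfying worlds: {w1, w3}.

2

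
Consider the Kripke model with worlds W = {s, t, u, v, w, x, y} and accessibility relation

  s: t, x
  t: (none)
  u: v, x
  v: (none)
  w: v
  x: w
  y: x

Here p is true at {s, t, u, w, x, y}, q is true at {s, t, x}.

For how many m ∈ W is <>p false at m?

3

s: successors {t, x}; p there: t:T, x:T. ✓
t: no successors, so <>p fails. ✗
u: successors {v, x}; p there: v:F, x:T. ✓
v: no successors, so <>p fails. ✗
w: successors {v}; p there: v:F. ✗
x: successors {w}; p there: w:T. ✓
y: successors {x}; p there: x:T. ✓
Satisfying worlds: {s, u, x, y}.
So <>p fails at the other 3 worlds.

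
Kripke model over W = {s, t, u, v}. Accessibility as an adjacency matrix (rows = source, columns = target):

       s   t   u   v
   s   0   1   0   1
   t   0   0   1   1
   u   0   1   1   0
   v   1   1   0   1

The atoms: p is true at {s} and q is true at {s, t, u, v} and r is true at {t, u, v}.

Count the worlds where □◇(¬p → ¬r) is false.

4

s: successors {t, v}; ◇(¬p → ¬r) there: t:F, v:T. ✗
t: successors {u, v}; ◇(¬p → ¬r) there: u:F, v:T. ✗
u: successors {t, u}; ◇(¬p → ¬r) there: t:F, u:F. ✗
v: successors {s, t, v}; ◇(¬p → ¬r) there: s:F, t:F, v:T. ✗
Satisfying worlds: ∅.
So □◇(¬p → ¬r) fails at the other 4 worlds.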